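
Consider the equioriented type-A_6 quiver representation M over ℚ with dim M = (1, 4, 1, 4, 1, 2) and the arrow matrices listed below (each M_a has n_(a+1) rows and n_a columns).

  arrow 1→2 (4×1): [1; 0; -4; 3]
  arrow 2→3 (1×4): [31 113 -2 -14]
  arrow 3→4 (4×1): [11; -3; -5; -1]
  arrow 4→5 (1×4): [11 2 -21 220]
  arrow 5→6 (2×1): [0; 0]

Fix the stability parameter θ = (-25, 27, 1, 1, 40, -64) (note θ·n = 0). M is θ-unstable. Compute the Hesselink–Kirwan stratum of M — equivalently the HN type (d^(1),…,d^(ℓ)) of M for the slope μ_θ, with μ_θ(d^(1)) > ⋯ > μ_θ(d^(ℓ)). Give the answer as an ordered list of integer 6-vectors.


Barcode: M ≅ I[1,4], I[2,2]^3, I[4,4]^2, I[4,5], I[6,6]^2. HN layers by μ_θ (6 steps, strictly decreasing):
  μ^(1)=40; μ^(2)=27; μ^(3)=29/3; μ^(4)=1; μ^(5)=-25; μ^(6)=-64

((0, 0, 0, 0, 1, 0); (0, 3, 0, 0, 0, 0); (0, 1, 1, 1, 0, 0); (0, 0, 0, 3, 0, 0); (1, 0, 0, 0, 0, 0); (0, 0, 0, 0, 0, 2))


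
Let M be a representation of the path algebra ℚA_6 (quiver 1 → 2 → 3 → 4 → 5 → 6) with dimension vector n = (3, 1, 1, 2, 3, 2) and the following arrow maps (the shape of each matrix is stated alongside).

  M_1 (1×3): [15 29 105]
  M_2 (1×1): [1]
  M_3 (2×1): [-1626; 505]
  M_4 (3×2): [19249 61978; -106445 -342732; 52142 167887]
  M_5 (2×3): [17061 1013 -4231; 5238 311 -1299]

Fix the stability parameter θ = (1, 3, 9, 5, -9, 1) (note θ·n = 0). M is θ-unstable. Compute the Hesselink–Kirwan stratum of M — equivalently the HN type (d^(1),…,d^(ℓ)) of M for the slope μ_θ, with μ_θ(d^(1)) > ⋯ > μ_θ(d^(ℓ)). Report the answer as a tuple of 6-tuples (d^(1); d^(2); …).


Interval decomposition of M: I[1,1]^2, I[1,6], I[4,6], I[5,5].
HN type (ℓ=4): μ^(1)=9/5; μ^(2)=1; μ^(3)=-2; μ^(4)=-9

((0, 1, 1, 1, 1, 1); (3, 0, 0, 0, 0, 1); (0, 0, 0, 1, 1, 0); (0, 0, 0, 0, 1, 0))


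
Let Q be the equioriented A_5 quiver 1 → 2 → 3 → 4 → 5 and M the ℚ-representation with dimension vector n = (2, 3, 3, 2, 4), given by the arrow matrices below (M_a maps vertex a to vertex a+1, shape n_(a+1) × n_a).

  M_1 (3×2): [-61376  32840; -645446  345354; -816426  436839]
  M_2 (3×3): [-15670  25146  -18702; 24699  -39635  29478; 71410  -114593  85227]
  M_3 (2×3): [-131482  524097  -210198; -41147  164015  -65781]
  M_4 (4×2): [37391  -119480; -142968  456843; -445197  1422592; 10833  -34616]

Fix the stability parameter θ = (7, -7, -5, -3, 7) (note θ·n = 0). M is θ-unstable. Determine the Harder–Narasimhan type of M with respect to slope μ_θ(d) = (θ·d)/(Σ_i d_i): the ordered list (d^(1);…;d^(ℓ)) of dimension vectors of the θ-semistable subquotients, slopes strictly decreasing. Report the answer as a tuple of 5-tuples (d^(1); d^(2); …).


Interval decomposition of M: I[1,5]^2, I[2,3], I[5,5]^2.
HN type (ℓ=4): μ^(1)=7; μ^(2)=-2; μ^(3)=-5; μ^(4)=-7

((0, 0, 0, 0, 4); (2, 2, 2, 2, 0); (0, 0, 1, 0, 0); (0, 1, 0, 0, 0))


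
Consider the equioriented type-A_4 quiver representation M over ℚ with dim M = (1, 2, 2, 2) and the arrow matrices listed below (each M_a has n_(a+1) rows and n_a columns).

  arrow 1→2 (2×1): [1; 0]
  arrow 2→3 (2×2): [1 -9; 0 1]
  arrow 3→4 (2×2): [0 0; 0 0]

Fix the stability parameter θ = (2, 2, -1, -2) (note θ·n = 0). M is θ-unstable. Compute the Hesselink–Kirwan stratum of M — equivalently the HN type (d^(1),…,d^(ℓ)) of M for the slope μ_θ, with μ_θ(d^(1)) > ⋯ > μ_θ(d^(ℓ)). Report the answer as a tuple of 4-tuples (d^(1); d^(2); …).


Barcode: M ≅ I[1,3], I[2,3], I[4,4]^2. HN layers by μ_θ (3 steps, strictly decreasing):
  μ^(1)=1; μ^(2)=1/2; μ^(3)=-2

((1, 1, 1, 0); (0, 1, 1, 0); (0, 0, 0, 2))


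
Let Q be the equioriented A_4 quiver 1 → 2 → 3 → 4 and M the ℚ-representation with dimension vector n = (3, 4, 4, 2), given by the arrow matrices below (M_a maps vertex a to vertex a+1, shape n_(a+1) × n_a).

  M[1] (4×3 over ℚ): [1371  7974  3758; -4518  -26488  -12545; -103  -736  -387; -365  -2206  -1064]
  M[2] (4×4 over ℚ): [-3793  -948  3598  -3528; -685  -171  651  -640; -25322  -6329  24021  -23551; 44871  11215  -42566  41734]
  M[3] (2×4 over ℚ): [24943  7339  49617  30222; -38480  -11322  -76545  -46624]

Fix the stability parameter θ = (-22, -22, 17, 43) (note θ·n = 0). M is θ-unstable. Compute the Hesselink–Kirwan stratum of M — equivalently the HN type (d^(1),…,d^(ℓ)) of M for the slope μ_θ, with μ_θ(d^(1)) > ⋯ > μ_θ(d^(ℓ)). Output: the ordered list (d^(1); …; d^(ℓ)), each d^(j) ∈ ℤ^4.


Barcode: M ≅ I[1,3], I[1,4]^2, I[2,3]. HN layers by μ_θ (3 steps, strictly decreasing):
  μ^(1)=43; μ^(2)=17; μ^(3)=-22

((0, 0, 0, 2); (0, 0, 4, 0); (3, 4, 0, 0))


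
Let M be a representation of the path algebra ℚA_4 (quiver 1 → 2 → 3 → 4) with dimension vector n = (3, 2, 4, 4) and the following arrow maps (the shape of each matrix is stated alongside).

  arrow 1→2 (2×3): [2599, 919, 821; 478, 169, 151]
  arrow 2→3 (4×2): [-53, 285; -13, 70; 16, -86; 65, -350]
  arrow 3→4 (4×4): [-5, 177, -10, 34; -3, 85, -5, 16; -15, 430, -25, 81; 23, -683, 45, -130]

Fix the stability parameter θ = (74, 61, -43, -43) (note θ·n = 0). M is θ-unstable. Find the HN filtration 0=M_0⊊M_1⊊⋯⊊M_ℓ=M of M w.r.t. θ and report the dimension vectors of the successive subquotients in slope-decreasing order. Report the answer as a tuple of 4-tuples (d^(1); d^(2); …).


Via rank(M_{q-1}∘⋯∘M_p): M ≅ I[1,1], I[1,3], I[1,4], I[3,4]^2, I[4,4].
μ_θ-semistable layers: μ^(1)=74; μ^(2)=92/3; μ^(3)=49/4; μ^(4)=-43

((1, 0, 0, 0); (1, 1, 1, 0); (1, 1, 1, 1); (0, 0, 2, 3))


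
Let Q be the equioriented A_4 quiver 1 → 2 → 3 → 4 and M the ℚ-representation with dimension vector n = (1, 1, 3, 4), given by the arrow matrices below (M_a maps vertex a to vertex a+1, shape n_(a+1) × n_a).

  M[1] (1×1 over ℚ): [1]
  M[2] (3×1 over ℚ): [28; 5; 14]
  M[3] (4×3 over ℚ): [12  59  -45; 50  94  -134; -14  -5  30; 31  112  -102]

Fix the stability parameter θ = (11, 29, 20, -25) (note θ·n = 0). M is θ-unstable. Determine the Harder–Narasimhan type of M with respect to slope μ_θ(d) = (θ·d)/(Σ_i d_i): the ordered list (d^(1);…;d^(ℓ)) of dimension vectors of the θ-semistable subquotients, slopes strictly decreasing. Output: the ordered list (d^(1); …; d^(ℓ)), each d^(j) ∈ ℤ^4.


Barcode: M ≅ I[1,4], I[3,4]^2, I[4,4]. HN layers by μ_θ (3 steps, strictly decreasing):
  μ^(1)=35/4; μ^(2)=-5/2; μ^(3)=-25

((1, 1, 1, 1); (0, 0, 2, 2); (0, 0, 0, 1))


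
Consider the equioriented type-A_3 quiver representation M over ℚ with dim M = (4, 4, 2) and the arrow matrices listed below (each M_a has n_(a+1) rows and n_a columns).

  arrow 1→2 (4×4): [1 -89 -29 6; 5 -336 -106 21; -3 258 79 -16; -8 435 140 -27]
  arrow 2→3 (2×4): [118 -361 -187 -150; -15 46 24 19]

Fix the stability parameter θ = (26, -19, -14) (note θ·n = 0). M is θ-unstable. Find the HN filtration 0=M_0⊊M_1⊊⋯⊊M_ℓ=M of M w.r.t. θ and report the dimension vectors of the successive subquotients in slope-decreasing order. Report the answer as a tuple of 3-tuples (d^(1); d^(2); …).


Interval decomposition of M: I[1,2]^2, I[1,3]^2.
HN type (ℓ=2): μ^(1)=7/2; μ^(2)=-7/3

((2, 2, 0); (2, 2, 2))


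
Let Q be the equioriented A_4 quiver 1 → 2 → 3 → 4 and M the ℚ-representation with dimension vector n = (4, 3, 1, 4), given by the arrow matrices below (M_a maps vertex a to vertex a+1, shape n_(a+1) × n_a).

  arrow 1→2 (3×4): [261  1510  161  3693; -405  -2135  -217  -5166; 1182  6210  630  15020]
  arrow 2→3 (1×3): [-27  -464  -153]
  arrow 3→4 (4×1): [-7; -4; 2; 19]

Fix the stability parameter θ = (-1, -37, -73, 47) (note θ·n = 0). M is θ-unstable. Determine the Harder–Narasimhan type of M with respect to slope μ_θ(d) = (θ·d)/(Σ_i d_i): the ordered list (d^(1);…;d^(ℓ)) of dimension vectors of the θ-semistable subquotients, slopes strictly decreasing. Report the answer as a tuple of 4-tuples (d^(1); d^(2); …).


Interval decomposition of M: I[1,1]^2, I[1,2], I[1,4], I[2,2], I[4,4]^3.
HN type (ℓ=4): μ^(1)=47; μ^(2)=-1; μ^(3)=-19; μ^(4)=-37

((0, 0, 0, 4); (2, 0, 0, 0); (1, 1, 0, 0); (1, 2, 1, 0))


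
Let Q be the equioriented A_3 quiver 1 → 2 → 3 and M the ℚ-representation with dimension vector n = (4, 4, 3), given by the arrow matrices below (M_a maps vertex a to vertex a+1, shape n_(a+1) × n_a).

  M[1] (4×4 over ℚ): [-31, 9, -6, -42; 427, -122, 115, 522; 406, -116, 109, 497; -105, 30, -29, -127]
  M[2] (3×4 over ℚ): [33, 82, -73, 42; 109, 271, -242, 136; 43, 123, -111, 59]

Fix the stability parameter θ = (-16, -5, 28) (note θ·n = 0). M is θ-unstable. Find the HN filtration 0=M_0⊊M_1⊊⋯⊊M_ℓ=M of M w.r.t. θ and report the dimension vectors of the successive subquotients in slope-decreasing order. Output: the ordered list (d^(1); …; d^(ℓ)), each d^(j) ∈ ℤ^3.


Interval decomposition of M: I[1,2], I[1,3]^3.
HN type (ℓ=3): μ^(1)=28; μ^(2)=-5; μ^(3)=-16

((0, 0, 3); (0, 4, 0); (4, 0, 0))


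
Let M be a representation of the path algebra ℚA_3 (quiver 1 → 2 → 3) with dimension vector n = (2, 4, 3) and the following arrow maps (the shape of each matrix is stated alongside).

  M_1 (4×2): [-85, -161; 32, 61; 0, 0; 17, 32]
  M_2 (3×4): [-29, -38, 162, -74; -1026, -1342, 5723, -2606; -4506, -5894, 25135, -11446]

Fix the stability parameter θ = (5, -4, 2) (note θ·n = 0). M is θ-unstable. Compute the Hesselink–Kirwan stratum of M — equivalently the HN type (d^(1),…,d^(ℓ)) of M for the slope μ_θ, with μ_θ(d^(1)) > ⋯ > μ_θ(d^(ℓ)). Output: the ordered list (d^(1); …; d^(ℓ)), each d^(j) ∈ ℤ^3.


Interval decomposition of M: I[1,2], I[1,3], I[2,2], I[2,3], I[3,3].
HN type (ℓ=3): μ^(1)=2; μ^(2)=1/2; μ^(3)=-4

((0, 0, 3); (2, 2, 0); (0, 2, 0))


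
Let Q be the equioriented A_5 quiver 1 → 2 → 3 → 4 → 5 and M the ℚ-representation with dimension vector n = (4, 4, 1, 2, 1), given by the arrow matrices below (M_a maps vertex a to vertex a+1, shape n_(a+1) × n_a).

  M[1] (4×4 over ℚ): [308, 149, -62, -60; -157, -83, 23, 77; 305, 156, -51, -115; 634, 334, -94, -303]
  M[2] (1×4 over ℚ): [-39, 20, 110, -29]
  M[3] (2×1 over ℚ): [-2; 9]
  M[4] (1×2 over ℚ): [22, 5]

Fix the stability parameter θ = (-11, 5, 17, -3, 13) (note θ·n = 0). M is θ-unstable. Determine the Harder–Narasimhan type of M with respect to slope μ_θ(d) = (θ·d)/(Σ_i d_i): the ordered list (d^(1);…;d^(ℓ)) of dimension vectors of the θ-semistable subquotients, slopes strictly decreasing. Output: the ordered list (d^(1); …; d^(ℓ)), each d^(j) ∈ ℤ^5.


Via rank(M_{q-1}∘⋯∘M_p): M ≅ I[1,2]^3, I[1,5], I[4,4].
μ_θ-semistable layers: μ^(1)=13; μ^(2)=7; μ^(3)=5; μ^(4)=-3; μ^(5)=-11

((0, 0, 0, 0, 1); (0, 0, 1, 1, 0); (0, 4, 0, 0, 0); (0, 0, 0, 1, 0); (4, 0, 0, 0, 0))


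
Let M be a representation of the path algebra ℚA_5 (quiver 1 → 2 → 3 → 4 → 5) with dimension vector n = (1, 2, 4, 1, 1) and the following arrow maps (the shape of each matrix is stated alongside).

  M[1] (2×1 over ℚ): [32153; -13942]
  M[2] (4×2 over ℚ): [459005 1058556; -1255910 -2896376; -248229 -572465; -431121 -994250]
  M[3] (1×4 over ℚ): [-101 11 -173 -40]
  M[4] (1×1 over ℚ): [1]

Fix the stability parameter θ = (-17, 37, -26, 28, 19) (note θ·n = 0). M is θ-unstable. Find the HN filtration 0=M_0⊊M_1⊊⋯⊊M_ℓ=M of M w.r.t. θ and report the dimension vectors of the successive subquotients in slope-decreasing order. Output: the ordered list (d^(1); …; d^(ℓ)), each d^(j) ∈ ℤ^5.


Via rank(M_{q-1}∘⋯∘M_p): M ≅ I[1,3], I[2,5], I[3,3]^2.
μ_θ-semistable layers: μ^(1)=47/2; μ^(2)=11/2; μ^(3)=-17; μ^(4)=-26

((0, 0, 0, 1, 1); (0, 2, 2, 0, 0); (1, 0, 0, 0, 0); (0, 0, 2, 0, 0))


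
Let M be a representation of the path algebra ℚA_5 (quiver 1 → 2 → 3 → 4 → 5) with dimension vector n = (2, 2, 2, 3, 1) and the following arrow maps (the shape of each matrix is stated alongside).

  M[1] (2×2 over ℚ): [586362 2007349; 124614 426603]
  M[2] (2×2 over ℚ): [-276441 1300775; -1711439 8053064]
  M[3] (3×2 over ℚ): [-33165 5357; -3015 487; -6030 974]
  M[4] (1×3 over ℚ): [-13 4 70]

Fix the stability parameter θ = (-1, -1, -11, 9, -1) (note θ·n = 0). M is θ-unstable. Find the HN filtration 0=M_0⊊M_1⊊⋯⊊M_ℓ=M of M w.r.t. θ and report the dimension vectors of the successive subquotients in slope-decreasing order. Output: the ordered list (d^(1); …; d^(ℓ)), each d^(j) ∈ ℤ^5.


Via rank(M_{q-1}∘⋯∘M_p): M ≅ I[1,1], I[1,5], I[2,3], I[4,4]^2.
μ_θ-semistable layers: μ^(1)=9; μ^(2)=4; μ^(3)=-1; μ^(4)=-13/3; μ^(5)=-6

((0, 0, 0, 2, 0); (0, 0, 0, 1, 1); (1, 0, 0, 0, 0); (1, 1, 1, 0, 0); (0, 1, 1, 0, 0))


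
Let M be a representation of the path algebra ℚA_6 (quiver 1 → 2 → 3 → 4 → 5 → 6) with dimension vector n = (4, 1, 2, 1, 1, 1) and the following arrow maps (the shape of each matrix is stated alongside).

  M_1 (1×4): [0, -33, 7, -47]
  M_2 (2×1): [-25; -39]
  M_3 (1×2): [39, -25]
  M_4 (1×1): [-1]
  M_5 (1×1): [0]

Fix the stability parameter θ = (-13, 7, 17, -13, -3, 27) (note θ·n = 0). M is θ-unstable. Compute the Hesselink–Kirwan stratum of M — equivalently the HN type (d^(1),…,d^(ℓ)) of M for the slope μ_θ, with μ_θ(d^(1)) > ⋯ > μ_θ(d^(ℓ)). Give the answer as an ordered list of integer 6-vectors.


Barcode: M ≅ I[1,1]^3, I[1,3], I[3,5], I[6,6]. HN layers by μ_θ (5 steps, strictly decreasing):
  μ^(1)=27; μ^(2)=17; μ^(3)=7; μ^(4)=1/3; μ^(5)=-13

((0, 0, 0, 0, 0, 1); (0, 0, 1, 0, 0, 0); (0, 1, 0, 0, 0, 0); (0, 0, 1, 1, 1, 0); (4, 0, 0, 0, 0, 0))


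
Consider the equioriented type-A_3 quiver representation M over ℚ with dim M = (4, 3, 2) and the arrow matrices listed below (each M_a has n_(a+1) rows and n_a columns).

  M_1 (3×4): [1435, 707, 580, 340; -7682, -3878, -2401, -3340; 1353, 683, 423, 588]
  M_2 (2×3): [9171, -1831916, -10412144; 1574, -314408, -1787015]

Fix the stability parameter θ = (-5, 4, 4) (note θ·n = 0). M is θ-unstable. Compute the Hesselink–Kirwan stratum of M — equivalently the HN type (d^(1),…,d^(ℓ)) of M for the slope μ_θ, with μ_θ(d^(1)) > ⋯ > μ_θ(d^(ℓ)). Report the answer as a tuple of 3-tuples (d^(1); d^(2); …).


Interval decomposition of M: I[1,1], I[1,2], I[1,3]^2.
HN type (ℓ=2): μ^(1)=4; μ^(2)=-5

((0, 3, 2); (4, 0, 0))


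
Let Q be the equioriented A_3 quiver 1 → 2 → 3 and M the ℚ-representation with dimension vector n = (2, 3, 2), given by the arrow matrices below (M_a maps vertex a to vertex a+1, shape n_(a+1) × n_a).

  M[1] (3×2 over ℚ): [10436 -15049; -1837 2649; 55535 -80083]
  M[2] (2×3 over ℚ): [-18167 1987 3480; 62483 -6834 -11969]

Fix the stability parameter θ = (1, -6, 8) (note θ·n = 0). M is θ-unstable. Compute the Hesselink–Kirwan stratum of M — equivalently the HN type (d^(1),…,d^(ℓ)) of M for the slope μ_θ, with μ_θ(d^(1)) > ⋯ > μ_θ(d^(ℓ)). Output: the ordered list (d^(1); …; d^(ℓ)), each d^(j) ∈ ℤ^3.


Barcode: M ≅ I[1,2], I[1,3], I[2,3]. HN layers by μ_θ (3 steps, strictly decreasing):
  μ^(1)=8; μ^(2)=-5/2; μ^(3)=-6

((0, 0, 2); (2, 2, 0); (0, 1, 0))


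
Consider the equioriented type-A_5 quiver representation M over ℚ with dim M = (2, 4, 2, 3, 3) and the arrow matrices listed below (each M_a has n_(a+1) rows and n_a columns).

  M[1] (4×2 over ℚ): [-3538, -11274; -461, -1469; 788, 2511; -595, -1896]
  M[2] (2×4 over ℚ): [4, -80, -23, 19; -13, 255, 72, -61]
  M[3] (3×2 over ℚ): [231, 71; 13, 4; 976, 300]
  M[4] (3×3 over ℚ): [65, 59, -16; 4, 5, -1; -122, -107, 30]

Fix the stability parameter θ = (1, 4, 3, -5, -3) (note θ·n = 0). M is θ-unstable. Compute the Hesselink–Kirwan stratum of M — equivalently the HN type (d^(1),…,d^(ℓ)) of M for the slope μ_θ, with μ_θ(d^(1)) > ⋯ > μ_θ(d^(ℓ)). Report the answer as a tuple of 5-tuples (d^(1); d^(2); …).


Barcode: M ≅ I[1,5]^2, I[2,2]^2, I[4,5]. HN layers by μ_θ (4 steps, strictly decreasing):
  μ^(1)=4; μ^(2)=0; μ^(3)=-3; μ^(4)=-5

((0, 2, 0, 0, 0); (2, 2, 2, 2, 2); (0, 0, 0, 0, 1); (0, 0, 0, 1, 0))


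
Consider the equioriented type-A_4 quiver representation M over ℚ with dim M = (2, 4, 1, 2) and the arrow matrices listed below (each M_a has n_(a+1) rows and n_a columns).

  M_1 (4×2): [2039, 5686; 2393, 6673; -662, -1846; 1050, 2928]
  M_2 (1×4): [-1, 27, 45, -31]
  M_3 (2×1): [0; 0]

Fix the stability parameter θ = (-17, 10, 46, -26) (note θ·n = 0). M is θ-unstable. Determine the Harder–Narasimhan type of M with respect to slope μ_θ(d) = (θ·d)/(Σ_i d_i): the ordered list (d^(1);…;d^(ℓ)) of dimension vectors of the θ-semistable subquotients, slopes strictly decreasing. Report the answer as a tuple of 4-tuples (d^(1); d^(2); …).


Barcode: M ≅ I[1,2], I[1,3], I[2,2]^2, I[4,4]^2. HN layers by μ_θ (4 steps, strictly decreasing):
  μ^(1)=46; μ^(2)=10; μ^(3)=-17; μ^(4)=-26

((0, 0, 1, 0); (0, 4, 0, 0); (2, 0, 0, 0); (0, 0, 0, 2))


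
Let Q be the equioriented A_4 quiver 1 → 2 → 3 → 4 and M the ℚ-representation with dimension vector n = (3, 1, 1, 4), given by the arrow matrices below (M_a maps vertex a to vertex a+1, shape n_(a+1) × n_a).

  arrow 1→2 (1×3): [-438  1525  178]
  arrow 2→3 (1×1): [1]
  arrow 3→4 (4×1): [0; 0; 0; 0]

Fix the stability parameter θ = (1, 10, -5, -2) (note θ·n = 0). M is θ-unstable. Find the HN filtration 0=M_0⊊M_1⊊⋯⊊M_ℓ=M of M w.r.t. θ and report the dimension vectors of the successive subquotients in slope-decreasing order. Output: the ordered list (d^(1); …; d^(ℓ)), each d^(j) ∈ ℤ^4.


Barcode: M ≅ I[1,1]^2, I[1,3], I[4,4]^4. HN layers by μ_θ (3 steps, strictly decreasing):
  μ^(1)=5/2; μ^(2)=1; μ^(3)=-2

((0, 1, 1, 0); (3, 0, 0, 0); (0, 0, 0, 4))


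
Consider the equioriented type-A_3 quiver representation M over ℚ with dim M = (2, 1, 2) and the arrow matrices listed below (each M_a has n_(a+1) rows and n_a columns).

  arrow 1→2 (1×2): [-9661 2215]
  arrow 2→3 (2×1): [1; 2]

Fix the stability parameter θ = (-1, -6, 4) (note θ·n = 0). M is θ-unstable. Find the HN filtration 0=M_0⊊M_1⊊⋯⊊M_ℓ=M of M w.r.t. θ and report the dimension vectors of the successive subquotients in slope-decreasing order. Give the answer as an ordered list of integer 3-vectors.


Barcode: M ≅ I[1,1], I[1,3], I[3,3]. HN layers by μ_θ (3 steps, strictly decreasing):
  μ^(1)=4; μ^(2)=-1; μ^(3)=-7/2

((0, 0, 2); (1, 0, 0); (1, 1, 0))


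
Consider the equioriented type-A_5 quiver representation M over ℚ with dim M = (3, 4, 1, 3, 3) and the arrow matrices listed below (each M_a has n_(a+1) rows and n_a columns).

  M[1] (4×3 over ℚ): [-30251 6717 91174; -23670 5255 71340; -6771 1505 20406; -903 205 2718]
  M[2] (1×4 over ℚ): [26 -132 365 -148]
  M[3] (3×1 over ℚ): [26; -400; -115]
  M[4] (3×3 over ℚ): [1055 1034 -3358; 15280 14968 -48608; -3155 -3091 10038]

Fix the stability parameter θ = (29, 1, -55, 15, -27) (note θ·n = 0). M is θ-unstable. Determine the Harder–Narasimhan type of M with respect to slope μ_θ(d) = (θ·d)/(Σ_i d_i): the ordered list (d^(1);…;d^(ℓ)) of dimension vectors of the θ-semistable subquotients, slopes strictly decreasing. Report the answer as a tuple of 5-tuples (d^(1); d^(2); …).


Via rank(M_{q-1}∘⋯∘M_p): M ≅ I[1,1], I[1,2], I[1,4], I[2,2]^2, I[4,5]^2, I[5,5].
μ_θ-semistable layers: μ^(1)=29; μ^(2)=15; μ^(3)=1; μ^(4)=-6; μ^(5)=-25/3; μ^(6)=-27

((1, 0, 0, 0, 0); (1, 1, 0, 1, 0); (0, 2, 0, 0, 0); (0, 0, 0, 2, 2); (1, 1, 1, 0, 0); (0, 0, 0, 0, 1))


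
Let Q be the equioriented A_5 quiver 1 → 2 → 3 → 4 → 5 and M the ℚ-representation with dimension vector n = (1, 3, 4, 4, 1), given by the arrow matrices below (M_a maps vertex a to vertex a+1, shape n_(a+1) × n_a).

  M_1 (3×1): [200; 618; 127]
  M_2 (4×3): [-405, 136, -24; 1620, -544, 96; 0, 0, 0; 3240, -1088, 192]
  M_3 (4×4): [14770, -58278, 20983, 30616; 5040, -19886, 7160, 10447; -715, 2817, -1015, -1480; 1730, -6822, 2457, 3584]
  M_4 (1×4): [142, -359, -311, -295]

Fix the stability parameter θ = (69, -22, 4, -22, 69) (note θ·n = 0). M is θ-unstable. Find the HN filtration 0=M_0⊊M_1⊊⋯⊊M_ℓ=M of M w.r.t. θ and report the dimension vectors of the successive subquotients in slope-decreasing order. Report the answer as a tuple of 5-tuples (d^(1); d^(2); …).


Via rank(M_{q-1}∘⋯∘M_p): M ≅ I[1,2], I[2,2], I[2,5], I[3,3], I[3,4]^2, I[4,4].
μ_θ-semistable layers: μ^(1)=69; μ^(2)=47/2; μ^(3)=4; μ^(4)=-9; μ^(5)=-22

((0, 0, 0, 0, 1); (1, 1, 0, 0, 0); (0, 0, 1, 0, 0); (0, 0, 3, 3, 0); (0, 2, 0, 1, 0))


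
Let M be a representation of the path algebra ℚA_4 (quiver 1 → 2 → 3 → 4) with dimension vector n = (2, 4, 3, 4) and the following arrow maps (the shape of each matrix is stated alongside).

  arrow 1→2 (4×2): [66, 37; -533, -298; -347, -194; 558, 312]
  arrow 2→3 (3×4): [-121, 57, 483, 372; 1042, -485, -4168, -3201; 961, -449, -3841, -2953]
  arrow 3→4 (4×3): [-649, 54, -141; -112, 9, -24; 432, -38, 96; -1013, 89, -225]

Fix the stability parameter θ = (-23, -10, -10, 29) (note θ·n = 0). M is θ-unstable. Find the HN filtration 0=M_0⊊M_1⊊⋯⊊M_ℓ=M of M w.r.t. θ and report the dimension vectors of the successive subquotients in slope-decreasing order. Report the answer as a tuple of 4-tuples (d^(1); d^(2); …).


Interval decomposition of M: I[1,3], I[1,4], I[2,2], I[2,4], I[4,4]^2.
HN type (ℓ=3): μ^(1)=29; μ^(2)=-10; μ^(3)=-23

((0, 0, 0, 4); (0, 4, 3, 0); (2, 0, 0, 0))


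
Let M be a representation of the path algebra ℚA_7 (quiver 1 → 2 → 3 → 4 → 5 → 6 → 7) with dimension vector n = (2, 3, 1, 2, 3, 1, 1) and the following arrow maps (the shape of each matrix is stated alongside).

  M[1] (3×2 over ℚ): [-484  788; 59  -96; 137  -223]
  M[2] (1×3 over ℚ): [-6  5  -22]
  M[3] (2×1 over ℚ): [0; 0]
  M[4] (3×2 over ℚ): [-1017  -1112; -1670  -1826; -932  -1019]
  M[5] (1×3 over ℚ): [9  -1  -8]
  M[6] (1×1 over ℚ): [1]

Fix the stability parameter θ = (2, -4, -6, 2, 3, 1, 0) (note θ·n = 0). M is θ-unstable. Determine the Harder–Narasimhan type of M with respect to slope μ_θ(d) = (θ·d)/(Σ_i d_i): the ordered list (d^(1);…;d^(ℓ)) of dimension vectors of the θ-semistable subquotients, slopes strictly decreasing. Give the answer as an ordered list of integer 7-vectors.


Via rank(M_{q-1}∘⋯∘M_p): M ≅ I[1,2], I[1,3], I[2,2], I[4,5], I[4,7], I[5,5].
μ_θ-semistable layers: μ^(1)=3; μ^(2)=2; μ^(3)=3/2; μ^(4)=-1; μ^(5)=-8/3; μ^(6)=-4

((0, 0, 0, 0, 2, 0, 0); (0, 0, 0, 1, 0, 0, 0); (0, 0, 0, 1, 1, 1, 1); (1, 1, 0, 0, 0, 0, 0); (1, 1, 1, 0, 0, 0, 0); (0, 1, 0, 0, 0, 0, 0))


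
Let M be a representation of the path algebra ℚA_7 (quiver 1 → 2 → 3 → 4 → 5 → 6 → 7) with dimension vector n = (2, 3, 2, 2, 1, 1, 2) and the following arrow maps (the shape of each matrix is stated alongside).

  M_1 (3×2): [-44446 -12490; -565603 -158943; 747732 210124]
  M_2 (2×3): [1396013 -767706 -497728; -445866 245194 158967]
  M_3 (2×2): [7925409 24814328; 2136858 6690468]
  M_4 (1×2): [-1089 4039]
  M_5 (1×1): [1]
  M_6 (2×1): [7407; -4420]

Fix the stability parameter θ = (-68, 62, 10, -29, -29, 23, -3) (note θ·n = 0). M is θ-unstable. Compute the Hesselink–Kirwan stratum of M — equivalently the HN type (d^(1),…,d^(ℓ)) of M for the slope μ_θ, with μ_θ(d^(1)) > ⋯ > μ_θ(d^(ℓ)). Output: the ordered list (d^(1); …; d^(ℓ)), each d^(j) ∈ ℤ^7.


Via rank(M_{q-1}∘⋯∘M_p): M ≅ I[1,4], I[1,7], I[2,2], I[7,7].
μ_θ-semistable layers: μ^(1)=62; μ^(2)=43/3; μ^(3)=10; μ^(4)=7/2; μ^(5)=-3; μ^(6)=-68

((0, 1, 0, 0, 0, 0, 0); (0, 1, 1, 1, 0, 0, 0); (0, 0, 0, 0, 0, 1, 1); (0, 1, 1, 1, 1, 0, 0); (0, 0, 0, 0, 0, 0, 1); (2, 0, 0, 0, 0, 0, 0))


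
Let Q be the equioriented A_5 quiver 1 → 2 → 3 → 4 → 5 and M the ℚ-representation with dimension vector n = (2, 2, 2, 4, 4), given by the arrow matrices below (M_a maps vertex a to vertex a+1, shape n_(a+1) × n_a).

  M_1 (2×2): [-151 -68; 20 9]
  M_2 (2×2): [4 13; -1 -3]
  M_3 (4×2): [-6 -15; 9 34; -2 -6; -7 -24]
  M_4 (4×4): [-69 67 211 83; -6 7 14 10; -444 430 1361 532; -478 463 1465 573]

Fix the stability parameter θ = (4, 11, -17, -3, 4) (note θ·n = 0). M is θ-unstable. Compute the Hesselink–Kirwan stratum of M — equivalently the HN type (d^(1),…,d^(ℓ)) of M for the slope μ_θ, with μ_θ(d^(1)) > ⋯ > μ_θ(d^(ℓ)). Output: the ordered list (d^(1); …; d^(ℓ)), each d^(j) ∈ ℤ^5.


Barcode: M ≅ I[1,5]^2, I[4,5]^2. HN layers by μ_θ (3 steps, strictly decreasing):
  μ^(1)=4; μ^(2)=-5/4; μ^(3)=-3

((0, 0, 0, 0, 4); (2, 2, 2, 2, 0); (0, 0, 0, 2, 0))


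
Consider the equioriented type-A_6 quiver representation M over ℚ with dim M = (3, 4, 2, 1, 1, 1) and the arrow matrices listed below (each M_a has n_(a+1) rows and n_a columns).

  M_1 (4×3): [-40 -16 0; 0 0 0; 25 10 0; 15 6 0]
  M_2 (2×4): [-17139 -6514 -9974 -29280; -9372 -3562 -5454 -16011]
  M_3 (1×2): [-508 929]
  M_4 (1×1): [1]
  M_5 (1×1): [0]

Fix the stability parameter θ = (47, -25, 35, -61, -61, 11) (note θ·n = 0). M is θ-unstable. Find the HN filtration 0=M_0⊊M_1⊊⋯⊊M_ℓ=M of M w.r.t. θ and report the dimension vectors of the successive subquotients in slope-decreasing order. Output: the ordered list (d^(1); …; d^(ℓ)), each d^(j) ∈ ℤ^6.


Barcode: M ≅ I[1,1]^2, I[1,5], I[2,2]^2, I[2,3], I[6,6]. HN layers by μ_θ (5 steps, strictly decreasing):
  μ^(1)=47; μ^(2)=35; μ^(3)=11; μ^(4)=-13; μ^(5)=-25

((2, 0, 0, 0, 0, 0); (0, 0, 1, 0, 0, 0); (0, 0, 0, 0, 0, 1); (1, 1, 1, 1, 1, 0); (0, 3, 0, 0, 0, 0))


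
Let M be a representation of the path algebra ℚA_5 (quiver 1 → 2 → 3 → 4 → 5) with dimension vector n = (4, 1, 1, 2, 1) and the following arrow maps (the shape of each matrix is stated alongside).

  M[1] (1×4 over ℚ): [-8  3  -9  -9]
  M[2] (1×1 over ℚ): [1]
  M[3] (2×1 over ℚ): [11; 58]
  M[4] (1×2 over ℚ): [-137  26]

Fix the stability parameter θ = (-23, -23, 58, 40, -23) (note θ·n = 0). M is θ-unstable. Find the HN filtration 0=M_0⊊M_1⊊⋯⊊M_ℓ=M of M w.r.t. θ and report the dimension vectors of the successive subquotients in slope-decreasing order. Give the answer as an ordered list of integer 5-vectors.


Via rank(M_{q-1}∘⋯∘M_p): M ≅ I[1,1]^3, I[1,5], I[4,4].
μ_θ-semistable layers: μ^(1)=40; μ^(2)=25; μ^(3)=-23

((0, 0, 0, 1, 0); (0, 0, 1, 1, 1); (4, 1, 0, 0, 0))


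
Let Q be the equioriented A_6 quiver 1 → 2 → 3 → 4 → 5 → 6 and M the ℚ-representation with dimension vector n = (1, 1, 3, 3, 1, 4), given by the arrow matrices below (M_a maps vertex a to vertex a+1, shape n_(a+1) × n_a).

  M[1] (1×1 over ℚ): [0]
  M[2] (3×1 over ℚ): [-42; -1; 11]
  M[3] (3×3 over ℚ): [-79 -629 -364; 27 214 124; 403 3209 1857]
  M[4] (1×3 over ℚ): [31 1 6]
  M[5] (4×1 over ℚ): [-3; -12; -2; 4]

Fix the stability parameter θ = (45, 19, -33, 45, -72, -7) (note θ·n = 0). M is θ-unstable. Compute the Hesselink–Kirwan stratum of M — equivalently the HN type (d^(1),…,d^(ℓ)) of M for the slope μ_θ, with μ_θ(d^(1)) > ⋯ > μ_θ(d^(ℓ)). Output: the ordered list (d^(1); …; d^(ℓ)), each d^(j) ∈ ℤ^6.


Barcode: M ≅ I[1,1], I[2,6], I[3,4]^2, I[6,6]^3. HN layers by μ_θ (4 steps, strictly decreasing):
  μ^(1)=45; μ^(2)=-7; μ^(3)=-41/4; μ^(4)=-33

((1, 0, 0, 2, 0, 0); (0, 0, 0, 0, 0, 4); (0, 1, 1, 1, 1, 0); (0, 0, 2, 0, 0, 0))


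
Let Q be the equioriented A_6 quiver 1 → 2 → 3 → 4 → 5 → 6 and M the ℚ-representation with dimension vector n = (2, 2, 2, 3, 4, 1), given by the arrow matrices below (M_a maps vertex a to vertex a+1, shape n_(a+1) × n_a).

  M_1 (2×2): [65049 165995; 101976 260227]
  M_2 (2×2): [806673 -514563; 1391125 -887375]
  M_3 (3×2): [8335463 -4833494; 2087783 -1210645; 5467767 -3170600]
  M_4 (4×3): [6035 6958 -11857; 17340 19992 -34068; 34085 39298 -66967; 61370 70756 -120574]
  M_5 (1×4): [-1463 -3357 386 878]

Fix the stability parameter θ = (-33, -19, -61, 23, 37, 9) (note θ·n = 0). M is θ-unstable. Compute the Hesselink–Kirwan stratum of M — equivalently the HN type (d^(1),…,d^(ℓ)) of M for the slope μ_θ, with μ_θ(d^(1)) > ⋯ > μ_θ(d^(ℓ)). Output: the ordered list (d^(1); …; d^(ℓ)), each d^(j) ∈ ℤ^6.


Interval decomposition of M: I[1,2], I[1,4], I[3,4], I[4,6], I[5,5]^3.
HN type (ℓ=6): μ^(1)=37; μ^(2)=23; μ^(3)=-19; μ^(4)=-33; μ^(5)=-113/3; μ^(6)=-61

((0, 0, 0, 0, 3, 0); (0, 0, 0, 3, 1, 1); (0, 1, 0, 0, 0, 0); (1, 0, 0, 0, 0, 0); (1, 1, 1, 0, 0, 0); (0, 0, 1, 0, 0, 0))


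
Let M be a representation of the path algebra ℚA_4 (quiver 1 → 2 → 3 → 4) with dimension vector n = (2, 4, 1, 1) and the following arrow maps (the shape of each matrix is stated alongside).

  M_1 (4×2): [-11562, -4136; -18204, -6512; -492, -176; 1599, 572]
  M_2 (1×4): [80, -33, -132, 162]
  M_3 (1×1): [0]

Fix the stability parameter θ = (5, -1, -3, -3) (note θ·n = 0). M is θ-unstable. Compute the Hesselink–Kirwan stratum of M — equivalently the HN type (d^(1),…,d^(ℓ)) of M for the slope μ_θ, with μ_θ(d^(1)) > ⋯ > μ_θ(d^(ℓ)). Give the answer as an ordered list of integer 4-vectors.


Barcode: M ≅ I[1,1], I[1,3], I[2,2]^3, I[4,4]. HN layers by μ_θ (4 steps, strictly decreasing):
  μ^(1)=5; μ^(2)=1/3; μ^(3)=-1; μ^(4)=-3

((1, 0, 0, 0); (1, 1, 1, 0); (0, 3, 0, 0); (0, 0, 0, 1))


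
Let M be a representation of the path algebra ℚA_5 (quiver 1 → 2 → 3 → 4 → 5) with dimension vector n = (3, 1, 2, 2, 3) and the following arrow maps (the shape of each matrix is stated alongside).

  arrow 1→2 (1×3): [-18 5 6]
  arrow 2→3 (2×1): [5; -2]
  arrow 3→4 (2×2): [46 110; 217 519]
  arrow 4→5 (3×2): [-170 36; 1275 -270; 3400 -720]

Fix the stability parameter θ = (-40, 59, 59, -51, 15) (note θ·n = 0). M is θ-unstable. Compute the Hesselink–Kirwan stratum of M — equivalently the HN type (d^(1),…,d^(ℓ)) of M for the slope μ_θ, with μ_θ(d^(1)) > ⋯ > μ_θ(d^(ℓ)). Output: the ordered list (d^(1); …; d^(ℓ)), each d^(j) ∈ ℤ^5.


Interval decomposition of M: I[1,1]^2, I[1,5], I[3,4], I[5,5]^2.
HN type (ℓ=4): μ^(1)=41/2; μ^(2)=15; μ^(3)=4; μ^(4)=-40

((0, 1, 1, 1, 1); (0, 0, 0, 0, 2); (0, 0, 1, 1, 0); (3, 0, 0, 0, 0))


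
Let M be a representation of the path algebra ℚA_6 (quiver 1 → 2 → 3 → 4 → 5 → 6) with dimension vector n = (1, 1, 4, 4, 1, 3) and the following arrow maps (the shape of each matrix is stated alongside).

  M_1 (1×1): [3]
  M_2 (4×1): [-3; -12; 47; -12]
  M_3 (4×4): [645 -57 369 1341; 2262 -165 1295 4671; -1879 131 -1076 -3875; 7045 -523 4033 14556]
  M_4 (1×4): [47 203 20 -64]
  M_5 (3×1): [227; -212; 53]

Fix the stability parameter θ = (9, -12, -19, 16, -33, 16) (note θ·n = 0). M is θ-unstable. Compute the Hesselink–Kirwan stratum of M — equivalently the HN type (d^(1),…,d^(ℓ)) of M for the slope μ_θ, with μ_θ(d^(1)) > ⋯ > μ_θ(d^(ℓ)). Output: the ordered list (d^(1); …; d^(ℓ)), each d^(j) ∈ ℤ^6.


Interval decomposition of M: I[1,6], I[3,4]^3, I[6,6]^2.
HN type (ℓ=3): μ^(1)=16; μ^(2)=-39/5; μ^(3)=-19

((0, 0, 0, 3, 0, 3); (1, 1, 1, 1, 1, 0); (0, 0, 3, 0, 0, 0))


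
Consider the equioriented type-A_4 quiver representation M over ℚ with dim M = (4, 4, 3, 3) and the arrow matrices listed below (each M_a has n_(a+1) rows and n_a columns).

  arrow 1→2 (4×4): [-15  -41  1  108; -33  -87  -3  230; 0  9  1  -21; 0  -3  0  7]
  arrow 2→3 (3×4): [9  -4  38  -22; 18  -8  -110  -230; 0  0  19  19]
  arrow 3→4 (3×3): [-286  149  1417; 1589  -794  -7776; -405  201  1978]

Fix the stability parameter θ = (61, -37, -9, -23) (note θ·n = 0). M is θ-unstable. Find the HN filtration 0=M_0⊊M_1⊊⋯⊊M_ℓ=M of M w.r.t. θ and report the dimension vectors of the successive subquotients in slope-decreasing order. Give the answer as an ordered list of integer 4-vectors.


Via rank(M_{q-1}∘⋯∘M_p): M ≅ I[1,2]^2, I[1,4]^2, I[3,4].
μ_θ-semistable layers: μ^(1)=12; μ^(2)=-2; μ^(3)=-16

((2, 2, 0, 0); (2, 2, 2, 2); (0, 0, 1, 1))


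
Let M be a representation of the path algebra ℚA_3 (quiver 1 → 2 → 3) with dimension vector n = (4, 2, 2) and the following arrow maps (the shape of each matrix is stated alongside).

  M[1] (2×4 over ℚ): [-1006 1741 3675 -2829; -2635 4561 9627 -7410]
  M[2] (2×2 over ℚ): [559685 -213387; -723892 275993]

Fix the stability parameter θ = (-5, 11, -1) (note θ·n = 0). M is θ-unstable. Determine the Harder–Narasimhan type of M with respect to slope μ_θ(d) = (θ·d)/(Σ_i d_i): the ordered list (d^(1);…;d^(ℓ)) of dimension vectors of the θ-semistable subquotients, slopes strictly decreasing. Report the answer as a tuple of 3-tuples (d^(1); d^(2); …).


Interval decomposition of M: I[1,1]^2, I[1,3]^2.
HN type (ℓ=2): μ^(1)=5; μ^(2)=-5

((0, 2, 2); (4, 0, 0))


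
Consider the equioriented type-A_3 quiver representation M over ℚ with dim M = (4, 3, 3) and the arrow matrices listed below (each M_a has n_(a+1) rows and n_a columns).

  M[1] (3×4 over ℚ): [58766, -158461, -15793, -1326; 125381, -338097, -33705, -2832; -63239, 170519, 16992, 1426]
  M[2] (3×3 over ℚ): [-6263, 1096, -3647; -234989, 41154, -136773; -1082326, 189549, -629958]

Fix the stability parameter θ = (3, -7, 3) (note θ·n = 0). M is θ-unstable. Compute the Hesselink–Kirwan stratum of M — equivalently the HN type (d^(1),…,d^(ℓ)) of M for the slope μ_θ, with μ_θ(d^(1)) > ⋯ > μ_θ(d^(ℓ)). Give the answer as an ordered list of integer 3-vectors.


Via rank(M_{q-1}∘⋯∘M_p): M ≅ I[1,1], I[1,2], I[1,3]^2, I[3,3].
μ_θ-semistable layers: μ^(1)=3; μ^(2)=-2

((1, 0, 3); (3, 3, 0))


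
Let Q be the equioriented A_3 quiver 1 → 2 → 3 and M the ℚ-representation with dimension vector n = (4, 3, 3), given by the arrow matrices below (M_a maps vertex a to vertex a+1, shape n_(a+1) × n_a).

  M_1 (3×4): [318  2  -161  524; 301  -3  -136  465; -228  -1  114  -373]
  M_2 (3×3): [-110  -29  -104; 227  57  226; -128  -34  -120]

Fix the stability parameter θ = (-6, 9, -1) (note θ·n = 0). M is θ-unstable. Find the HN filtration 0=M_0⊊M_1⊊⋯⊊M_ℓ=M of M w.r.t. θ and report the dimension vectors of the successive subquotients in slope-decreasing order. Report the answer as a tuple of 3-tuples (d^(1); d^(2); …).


Barcode: M ≅ I[1,1], I[1,2], I[1,3]^2, I[3,3]. HN layers by μ_θ (4 steps, strictly decreasing):
  μ^(1)=9; μ^(2)=4; μ^(3)=-1; μ^(4)=-6

((0, 1, 0); (0, 2, 2); (0, 0, 1); (4, 0, 0))


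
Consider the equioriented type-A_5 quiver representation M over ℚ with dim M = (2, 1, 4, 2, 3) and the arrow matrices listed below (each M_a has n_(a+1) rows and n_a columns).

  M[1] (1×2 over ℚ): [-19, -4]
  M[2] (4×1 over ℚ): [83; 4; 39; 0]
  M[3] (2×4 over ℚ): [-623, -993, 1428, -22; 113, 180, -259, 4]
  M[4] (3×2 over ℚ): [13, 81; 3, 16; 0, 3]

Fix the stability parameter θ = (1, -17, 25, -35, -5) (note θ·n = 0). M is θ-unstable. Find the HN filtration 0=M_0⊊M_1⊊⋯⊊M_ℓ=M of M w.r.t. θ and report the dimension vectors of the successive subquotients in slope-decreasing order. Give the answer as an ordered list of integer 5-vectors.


Interval decomposition of M: I[1,1], I[1,5], I[3,3]^2, I[3,5], I[5,5].
HN type (ℓ=4): μ^(1)=25; μ^(2)=1; μ^(3)=-5; μ^(4)=-8

((0, 0, 2, 0, 0); (1, 0, 0, 0, 0); (0, 0, 2, 2, 3); (1, 1, 0, 0, 0))


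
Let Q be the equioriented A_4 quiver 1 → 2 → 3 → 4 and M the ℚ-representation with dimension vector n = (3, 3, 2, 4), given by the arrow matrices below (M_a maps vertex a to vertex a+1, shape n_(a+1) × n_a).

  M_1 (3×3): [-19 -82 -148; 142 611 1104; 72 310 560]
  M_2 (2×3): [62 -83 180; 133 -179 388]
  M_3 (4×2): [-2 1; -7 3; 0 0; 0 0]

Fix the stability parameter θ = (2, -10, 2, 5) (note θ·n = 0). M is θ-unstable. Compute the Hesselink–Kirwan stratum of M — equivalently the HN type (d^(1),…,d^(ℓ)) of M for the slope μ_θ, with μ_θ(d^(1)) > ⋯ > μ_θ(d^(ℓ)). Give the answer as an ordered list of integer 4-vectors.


Via rank(M_{q-1}∘⋯∘M_p): M ≅ I[1,1], I[1,4]^2, I[2,2], I[4,4]^2.
μ_θ-semistable layers: μ^(1)=5; μ^(2)=2; μ^(3)=-4; μ^(4)=-10

((0, 0, 0, 4); (1, 0, 2, 0); (2, 2, 0, 0); (0, 1, 0, 0))


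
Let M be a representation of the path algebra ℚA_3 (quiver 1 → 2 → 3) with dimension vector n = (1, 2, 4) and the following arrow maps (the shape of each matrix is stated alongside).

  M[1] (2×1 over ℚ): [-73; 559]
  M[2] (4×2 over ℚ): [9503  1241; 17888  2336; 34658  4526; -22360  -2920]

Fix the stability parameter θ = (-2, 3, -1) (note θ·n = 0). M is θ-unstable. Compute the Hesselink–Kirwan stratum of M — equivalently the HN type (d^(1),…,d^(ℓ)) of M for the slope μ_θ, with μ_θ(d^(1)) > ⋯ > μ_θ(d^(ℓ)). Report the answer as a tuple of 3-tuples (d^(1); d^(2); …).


Via rank(M_{q-1}∘⋯∘M_p): M ≅ I[1,2], I[2,3], I[3,3]^3.
μ_θ-semistable layers: μ^(1)=3; μ^(2)=1; μ^(3)=-1; μ^(4)=-2

((0, 1, 0); (0, 1, 1); (0, 0, 3); (1, 0, 0))


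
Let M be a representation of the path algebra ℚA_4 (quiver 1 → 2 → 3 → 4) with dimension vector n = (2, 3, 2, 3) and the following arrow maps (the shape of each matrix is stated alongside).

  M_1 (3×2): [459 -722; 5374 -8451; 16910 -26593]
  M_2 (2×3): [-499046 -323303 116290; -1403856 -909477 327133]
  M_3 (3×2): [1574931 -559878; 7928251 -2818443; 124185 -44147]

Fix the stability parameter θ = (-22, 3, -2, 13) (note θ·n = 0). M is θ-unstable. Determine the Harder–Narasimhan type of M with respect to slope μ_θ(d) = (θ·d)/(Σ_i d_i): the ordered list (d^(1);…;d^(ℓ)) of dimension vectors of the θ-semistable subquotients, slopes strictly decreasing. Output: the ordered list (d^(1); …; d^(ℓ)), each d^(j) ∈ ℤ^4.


Interval decomposition of M: I[1,2], I[1,4], I[2,4], I[4,4].
HN type (ℓ=4): μ^(1)=13; μ^(2)=3; μ^(3)=1/2; μ^(4)=-22

((0, 0, 0, 3); (0, 1, 0, 0); (0, 2, 2, 0); (2, 0, 0, 0))


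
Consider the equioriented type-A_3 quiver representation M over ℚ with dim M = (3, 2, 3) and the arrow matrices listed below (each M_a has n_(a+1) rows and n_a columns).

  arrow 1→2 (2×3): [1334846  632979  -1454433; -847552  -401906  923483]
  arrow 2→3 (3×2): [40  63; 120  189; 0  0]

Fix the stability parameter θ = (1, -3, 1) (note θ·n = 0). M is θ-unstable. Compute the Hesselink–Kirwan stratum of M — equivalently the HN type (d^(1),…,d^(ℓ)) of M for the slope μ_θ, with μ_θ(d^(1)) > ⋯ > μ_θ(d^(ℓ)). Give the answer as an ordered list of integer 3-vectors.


Interval decomposition of M: I[1,1], I[1,2], I[1,3], I[3,3]^2.
HN type (ℓ=2): μ^(1)=1; μ^(2)=-1

((1, 0, 3); (2, 2, 0))


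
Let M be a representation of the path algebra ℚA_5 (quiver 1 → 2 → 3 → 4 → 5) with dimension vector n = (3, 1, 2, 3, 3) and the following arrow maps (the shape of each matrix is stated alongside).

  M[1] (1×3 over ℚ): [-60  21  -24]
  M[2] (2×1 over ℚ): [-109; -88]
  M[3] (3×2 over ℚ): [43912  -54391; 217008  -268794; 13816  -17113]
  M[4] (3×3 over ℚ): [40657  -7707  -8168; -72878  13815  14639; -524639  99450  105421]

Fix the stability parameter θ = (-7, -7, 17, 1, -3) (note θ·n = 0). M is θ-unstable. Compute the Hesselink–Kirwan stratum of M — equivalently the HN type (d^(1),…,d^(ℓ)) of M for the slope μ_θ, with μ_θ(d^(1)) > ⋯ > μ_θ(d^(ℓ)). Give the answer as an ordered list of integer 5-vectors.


Barcode: M ≅ I[1,1]^2, I[1,3], I[3,5], I[4,5]^2. HN layers by μ_θ (4 steps, strictly decreasing):
  μ^(1)=17; μ^(2)=5; μ^(3)=-1; μ^(4)=-7

((0, 0, 1, 0, 0); (0, 0, 1, 1, 1); (0, 0, 0, 2, 2); (3, 1, 0, 0, 0))


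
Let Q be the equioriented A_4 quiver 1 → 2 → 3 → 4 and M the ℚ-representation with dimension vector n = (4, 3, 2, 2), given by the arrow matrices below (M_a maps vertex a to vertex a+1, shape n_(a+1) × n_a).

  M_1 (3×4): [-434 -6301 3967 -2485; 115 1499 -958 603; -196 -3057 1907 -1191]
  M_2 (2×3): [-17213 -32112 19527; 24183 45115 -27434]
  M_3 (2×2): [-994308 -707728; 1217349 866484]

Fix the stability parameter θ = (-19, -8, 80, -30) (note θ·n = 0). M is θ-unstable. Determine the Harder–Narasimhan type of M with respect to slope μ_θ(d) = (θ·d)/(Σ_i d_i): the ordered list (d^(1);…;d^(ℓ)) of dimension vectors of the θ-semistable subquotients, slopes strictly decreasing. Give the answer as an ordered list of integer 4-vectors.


Barcode: M ≅ I[1,1], I[1,2], I[1,3], I[1,4], I[4,4]. HN layers by μ_θ (5 steps, strictly decreasing):
  μ^(1)=80; μ^(2)=25; μ^(3)=-8; μ^(4)=-19; μ^(5)=-30

((0, 0, 1, 0); (0, 0, 1, 1); (0, 3, 0, 0); (4, 0, 0, 0); (0, 0, 0, 1))
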